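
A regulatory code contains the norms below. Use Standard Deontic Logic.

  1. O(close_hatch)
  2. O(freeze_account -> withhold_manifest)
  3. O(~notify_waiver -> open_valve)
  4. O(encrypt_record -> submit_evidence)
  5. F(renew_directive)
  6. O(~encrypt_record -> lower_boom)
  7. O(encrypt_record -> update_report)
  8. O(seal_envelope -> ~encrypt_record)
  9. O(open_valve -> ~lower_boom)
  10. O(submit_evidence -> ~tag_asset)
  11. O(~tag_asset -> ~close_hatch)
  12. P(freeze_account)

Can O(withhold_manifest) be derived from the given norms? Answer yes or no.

Premise 2 is O(freeze_account -> withhold_manifest), but O(freeze_account) is not derivable from the premises (the permission P(freeze_account) asserts only ~O(~freeze_account), not O(freeze_account)), so it does not yield O(withhold_manifest).
No other premise forces O(withhold_manifest). An ideal world satisfying every premise can still have withhold_manifest false, so O(withhold_manifest) is not derivable.

No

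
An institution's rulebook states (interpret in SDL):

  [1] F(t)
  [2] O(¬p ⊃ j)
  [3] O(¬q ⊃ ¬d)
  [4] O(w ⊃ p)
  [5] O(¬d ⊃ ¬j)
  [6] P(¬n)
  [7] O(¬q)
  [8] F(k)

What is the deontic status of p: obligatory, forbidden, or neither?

Obligatory

Premise 7 states O(¬q) outright.
From O(¬q) and premise 3, O(¬q ⊃ ¬d), we obtain O(¬d).
From O(¬d) and premise 5, O(¬d ⊃ ¬j), we obtain O(¬j).
Premise 2, O(¬p ⊃ j), contraposes to O(¬j ⊃ p); with O(¬j) we get O(p).
Premises 1, 4, 6, 8 do not contribute to this derivation.
Hence p is obligatory.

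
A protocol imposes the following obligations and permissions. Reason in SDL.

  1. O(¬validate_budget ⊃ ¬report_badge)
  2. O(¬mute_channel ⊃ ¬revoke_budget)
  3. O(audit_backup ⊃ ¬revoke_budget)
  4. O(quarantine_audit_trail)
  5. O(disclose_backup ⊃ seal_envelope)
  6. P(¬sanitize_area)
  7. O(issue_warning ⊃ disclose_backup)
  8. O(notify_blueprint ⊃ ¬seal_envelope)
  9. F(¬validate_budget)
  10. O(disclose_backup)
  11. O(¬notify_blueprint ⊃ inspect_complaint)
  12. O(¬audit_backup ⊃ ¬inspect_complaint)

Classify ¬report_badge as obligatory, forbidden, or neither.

Neither

Premise 1 is O(¬validate_budget ⊃ ¬report_badge), but O(¬validate_budget) is not derivable from the premises, so it does not yield O(¬report_badge).
No premise or chain of K-axiom applications forces O(¬report_badge), and none forces O(report_badge). So ¬report_badge is neither obligatory nor forbidden under these norms.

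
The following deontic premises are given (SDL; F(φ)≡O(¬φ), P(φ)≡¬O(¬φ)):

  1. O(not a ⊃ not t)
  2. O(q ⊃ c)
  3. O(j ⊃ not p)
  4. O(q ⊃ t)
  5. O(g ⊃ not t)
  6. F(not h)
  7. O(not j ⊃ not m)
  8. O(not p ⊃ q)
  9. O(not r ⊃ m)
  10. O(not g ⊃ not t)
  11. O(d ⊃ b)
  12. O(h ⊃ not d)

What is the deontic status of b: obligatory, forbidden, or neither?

Neither

Premise 11 is O(d ⊃ b), but O(d) is not derivable from the premises, so it does not yield O(b).
No premise or chain of K-axiom applications forces O(b), and none forces O(not b). So b is neither obligatory nor forbidden under these norms.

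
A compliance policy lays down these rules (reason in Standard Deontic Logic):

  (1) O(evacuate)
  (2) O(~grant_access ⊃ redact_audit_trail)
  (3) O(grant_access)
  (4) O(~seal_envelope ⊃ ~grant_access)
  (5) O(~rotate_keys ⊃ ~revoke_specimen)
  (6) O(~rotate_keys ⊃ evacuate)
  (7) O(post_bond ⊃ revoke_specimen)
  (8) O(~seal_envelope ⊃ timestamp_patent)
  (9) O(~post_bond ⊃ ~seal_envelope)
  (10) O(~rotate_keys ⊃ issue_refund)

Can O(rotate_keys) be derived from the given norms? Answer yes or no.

Premise 3 states O(grant_access) outright.
Premise 4 is O(~seal_envelope ⊃ ~grant_access); contrapositively O(grant_access ⊃ seal_envelope). Since O(grant_access) holds, K gives O(seal_envelope).
Premise 9 is O(~post_bond ⊃ ~seal_envelope); contrapositively O(seal_envelope ⊃ post_bond). Since O(seal_envelope) holds, K gives O(post_bond).
Applying K to premise 7 (O(post_bond ⊃ revoke_specimen)) and O(post_bond) yields O(revoke_specimen).
Premise 5 is O(~rotate_keys ⊃ ~revoke_specimen); contrapositively O(revoke_specimen ⊃ rotate_keys). Since O(revoke_specimen) holds, K gives O(rotate_keys).
Premises 1, 2, 6, 8, 10 do not contribute to this derivation.
So O(rotate_keys) follows.

Yes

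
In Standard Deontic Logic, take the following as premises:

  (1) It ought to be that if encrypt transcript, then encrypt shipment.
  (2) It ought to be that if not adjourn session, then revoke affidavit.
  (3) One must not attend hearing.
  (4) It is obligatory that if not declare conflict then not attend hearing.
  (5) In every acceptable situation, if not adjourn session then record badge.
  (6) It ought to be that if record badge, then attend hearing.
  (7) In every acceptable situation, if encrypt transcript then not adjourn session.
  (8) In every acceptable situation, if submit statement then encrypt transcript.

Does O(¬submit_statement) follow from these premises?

Yes

Premise 3, F(attend_hearing), is equivalent to O(¬attend_hearing).
The contrapositive of premise 6 (O(record_badge → attend_hearing)) is O(¬attend_hearing → ¬record_badge), and O(¬attend_hearing) is already established, so O(¬record_badge).
Premise 5 is O(¬adjourn_session → record_badge); contrapositively O(¬record_badge → adjourn_session). Since O(¬record_badge) holds, K gives O(adjourn_session).
The contrapositive of premise 7 (O(encrypt_transcript → ¬adjourn_session)) is O(adjourn_session → ¬encrypt_transcript), and O(adjourn_session) is already established, so O(¬encrypt_transcript).
Premise 8 is O(submit_statement → encrypt_transcript); contrapositively O(¬encrypt_transcript → ¬submit_statement). Since O(¬encrypt_transcript) holds, K gives O(¬submit_statement).
Premises 1, 2, 4 do not contribute to this derivation.
So O(¬submit_statement) follows.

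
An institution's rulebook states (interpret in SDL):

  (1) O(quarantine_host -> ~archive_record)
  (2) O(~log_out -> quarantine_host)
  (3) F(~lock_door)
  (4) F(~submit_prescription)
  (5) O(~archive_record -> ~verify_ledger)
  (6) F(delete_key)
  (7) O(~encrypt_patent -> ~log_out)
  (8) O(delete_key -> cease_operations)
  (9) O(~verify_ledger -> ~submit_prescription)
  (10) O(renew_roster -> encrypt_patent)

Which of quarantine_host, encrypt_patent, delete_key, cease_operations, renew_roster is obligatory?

Premise 4 is F(~submit_prescription), i.e. O(submit_prescription).
Premise 9, O(~verify_ledger -> ~submit_prescription), contraposes to O(submit_prescription -> verify_ledger); with O(submit_prescription) we get O(verify_ledger).
Premise 5, O(~archive_record -> ~verify_ledger), contraposes to O(verify_ledger -> archive_record); with O(verify_ledger) we get O(archive_record).
Premise 1 is O(quarantine_host -> ~archive_record); contrapositively O(archive_record -> ~quarantine_host). Since O(archive_record) holds, K gives O(~quarantine_host).
The contrapositive of premise 2 (O(~log_out -> quarantine_host)) is O(~quarantine_host -> log_out), and O(~quarantine_host) is already established, so O(log_out).
Premise 7, O(~encrypt_patent -> ~log_out), contraposes to O(log_out -> encrypt_patent); with O(log_out) we get O(encrypt_patent).
So O(encrypt_patent) holds — encrypt_patent is obligatory. None of the other listed options is made obligatory by any chain of premises.

encrypt_patent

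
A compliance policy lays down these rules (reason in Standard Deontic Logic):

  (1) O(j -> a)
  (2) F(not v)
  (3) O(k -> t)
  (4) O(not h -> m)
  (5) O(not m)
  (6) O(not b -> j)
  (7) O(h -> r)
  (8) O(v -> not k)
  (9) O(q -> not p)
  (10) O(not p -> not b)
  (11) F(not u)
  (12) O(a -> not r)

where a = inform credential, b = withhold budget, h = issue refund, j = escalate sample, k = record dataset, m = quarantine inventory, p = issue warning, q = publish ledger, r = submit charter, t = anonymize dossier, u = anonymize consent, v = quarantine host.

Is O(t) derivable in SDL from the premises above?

Premise 3 is O(k -> t), but O(k) is not derivable from the premises, so it does not yield O(t).
No other premise forces O(t). An ideal world satisfying every premise can still have t false, so O(t) is not derivable.

No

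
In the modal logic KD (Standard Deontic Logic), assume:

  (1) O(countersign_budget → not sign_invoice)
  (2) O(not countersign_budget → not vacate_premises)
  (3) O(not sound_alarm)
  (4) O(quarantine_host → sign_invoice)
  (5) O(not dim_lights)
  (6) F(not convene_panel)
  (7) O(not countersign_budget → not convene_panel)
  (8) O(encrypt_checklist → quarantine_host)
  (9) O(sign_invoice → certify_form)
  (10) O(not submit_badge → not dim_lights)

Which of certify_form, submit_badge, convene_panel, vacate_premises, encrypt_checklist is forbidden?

encrypt_checklist

F(not convene_panel) at premise 6 means O(convene_panel).
Premise 7 is O(not countersign_budget → not convene_panel); contrapositively O(convene_panel → countersign_budget). Since O(convene_panel) holds, K gives O(countersign_budget).
With premise 1, O(countersign_budget → not sign_invoice), the K-axiom yields O(not sign_invoice).
Premise 4, O(quarantine_host → sign_invoice), contraposes to O(not sign_invoice → not quarantine_host); with O(not sign_invoice) we get O(not quarantine_host).
Premise 8 is O(encrypt_checklist → quarantine_host); contrapositively O(not quarantine_host → not encrypt_checklist). Since O(not quarantine_host) holds, K gives O(not encrypt_checklist).
So O(not encrypt_checklist) holds, i.e. encrypt_checklist is forbidden. None of the other listed options is forbidden under the premises.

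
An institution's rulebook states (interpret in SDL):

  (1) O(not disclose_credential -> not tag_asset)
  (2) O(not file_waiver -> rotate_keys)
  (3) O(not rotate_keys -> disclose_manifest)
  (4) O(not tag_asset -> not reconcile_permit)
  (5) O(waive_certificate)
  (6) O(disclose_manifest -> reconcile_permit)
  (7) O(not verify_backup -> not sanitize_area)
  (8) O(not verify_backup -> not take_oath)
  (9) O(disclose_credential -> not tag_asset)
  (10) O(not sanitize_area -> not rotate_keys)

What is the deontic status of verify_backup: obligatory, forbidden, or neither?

Obligatory

Premises 1 and 9 cover both cases: O(not disclose_credential -> not tag_asset) and O(disclose_credential -> not tag_asset). Since not disclose_credential ∨ disclose_credential is a tautology, O(not tag_asset) follows.
Premise 4 is O(not tag_asset -> not reconcile_permit); since O(not tag_asset), deontic closure gives O(not reconcile_permit).
The contrapositive of premise 6 (O(disclose_manifest -> reconcile_permit)) is O(not reconcile_permit -> not disclose_manifest), and O(not reconcile_permit) is already established, so O(not disclose_manifest).
Premise 3, O(not rotate_keys -> disclose_manifest), contraposes to O(not disclose_manifest -> rotate_keys); with O(not disclose_manifest) we get O(rotate_keys).
Premise 10 is O(not sanitize_area -> not rotate_keys); contrapositively O(rotate_keys -> sanitize_area). Since O(rotate_keys) holds, K gives O(sanitize_area).
The contrapositive of premise 7 (O(not verify_backup -> not sanitize_area)) is O(sanitize_area -> verify_backup), and O(sanitize_area) is already established, so O(verify_backup).
Premises 2, 5, 8 do not contribute to this derivation.
Hence verify_backup is obligatory.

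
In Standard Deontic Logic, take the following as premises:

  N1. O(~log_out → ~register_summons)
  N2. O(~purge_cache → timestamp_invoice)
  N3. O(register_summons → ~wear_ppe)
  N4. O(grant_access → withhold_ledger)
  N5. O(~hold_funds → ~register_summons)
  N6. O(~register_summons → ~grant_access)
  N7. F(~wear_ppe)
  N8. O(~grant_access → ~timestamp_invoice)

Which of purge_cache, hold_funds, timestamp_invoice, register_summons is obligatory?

Premise 7, F(~wear_ppe), is equivalent to O(wear_ppe).
The contrapositive of premise 3 (O(register_summons → ~wear_ppe)) is O(wear_ppe → ~register_summons), and O(wear_ppe) is already established, so O(~register_summons).
With premise 6, O(~register_summons → ~grant_access), the K-axiom yields O(~grant_access).
Premise 8 is O(~grant_access → ~timestamp_invoice); since O(~grant_access), deontic closure gives O(~timestamp_invoice).
The contrapositive of premise 2 (O(~purge_cache → timestamp_invoice)) is O(~timestamp_invoice → purge_cache), and O(~timestamp_invoice) is already established, so O(purge_cache).
So O(purge_cache) holds — purge_cache is obligatory. None of the other listed options is made obligatory by any chain of premises.

purge_cache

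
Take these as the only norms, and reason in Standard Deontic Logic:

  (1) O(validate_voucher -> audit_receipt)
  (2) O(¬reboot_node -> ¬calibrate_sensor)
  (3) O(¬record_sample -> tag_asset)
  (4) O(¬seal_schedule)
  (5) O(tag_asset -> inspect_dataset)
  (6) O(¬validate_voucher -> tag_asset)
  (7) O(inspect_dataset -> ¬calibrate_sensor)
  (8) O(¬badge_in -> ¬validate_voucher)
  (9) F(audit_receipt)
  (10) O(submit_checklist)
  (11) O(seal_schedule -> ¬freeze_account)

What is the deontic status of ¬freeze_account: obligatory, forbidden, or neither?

Premise 11 is O(seal_schedule -> ¬freeze_account), but O(seal_schedule) is not derivable from the premises, so it does not yield O(¬freeze_account).
No premise or chain of K-axiom applications forces O(¬freeze_account), and none forces O(freeze_account). So ¬freeze_account is neither obligatory nor forbidden under these norms.

Neither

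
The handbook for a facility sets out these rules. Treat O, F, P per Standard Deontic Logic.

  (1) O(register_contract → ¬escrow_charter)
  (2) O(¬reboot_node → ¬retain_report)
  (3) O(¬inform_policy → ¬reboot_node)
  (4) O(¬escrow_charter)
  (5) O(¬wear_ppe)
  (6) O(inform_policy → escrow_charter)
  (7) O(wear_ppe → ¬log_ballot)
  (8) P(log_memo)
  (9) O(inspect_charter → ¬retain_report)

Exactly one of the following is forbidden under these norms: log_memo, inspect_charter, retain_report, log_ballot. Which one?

From premise 4 we have O(¬escrow_charter).
Premise 6, O(inform_policy → escrow_charter), contraposes to O(¬escrow_charter → ¬inform_policy); with O(¬escrow_charter) we get O(¬inform_policy).
Applying K to premise 3 (O(¬inform_policy → ¬reboot_node)) and O(¬inform_policy) yields O(¬reboot_node).
Applying K to premise 2 (O(¬reboot_node → ¬retain_report)) and O(¬reboot_node) yields O(¬retain_report).
So O(¬retain_report) holds, i.e. retain_report is forbidden. None of the other listed options is forbidden under the premises.

retain_report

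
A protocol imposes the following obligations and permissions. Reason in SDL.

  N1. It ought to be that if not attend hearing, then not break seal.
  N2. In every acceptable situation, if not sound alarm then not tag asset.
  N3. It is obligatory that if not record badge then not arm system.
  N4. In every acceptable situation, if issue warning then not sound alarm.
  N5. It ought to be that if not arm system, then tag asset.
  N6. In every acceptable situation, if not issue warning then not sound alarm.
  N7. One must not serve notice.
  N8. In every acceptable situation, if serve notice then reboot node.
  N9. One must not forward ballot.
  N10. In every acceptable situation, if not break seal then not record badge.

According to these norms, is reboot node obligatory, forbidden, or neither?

Neither

Premise 8 is O(serve_notice → reboot_node), but O(serve_notice) is not derivable from the premises, so it does not yield O(reboot_node).
No premise or chain of K-axiom applications forces O(reboot_node), and none forces O(¬reboot_node). So reboot_node is neither obligatory nor forbidden under these norms.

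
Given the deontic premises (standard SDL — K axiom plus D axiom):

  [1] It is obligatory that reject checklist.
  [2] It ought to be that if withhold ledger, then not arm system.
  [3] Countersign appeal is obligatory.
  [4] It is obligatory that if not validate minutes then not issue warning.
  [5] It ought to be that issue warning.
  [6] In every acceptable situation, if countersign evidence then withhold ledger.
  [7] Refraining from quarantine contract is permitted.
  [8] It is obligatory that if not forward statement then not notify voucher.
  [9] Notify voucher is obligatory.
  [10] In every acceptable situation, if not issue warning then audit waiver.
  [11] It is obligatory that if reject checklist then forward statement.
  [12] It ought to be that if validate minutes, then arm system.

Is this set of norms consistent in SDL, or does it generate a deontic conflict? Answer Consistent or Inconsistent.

Premise 8 is O(¬forward_statement → ¬notify_voucher), but O(¬forward_statement) is not derivable from the premises, so it does not yield O(¬notify_voucher).
So O(¬notify_voucher) is not derivable, and the apparent clash with O(notify_voucher) does not arise.
A world satisfying every obligation exists (e.g. arm_system=true, audit_waiver=false, countersign_appeal=true, countersign_evidence=false, forward_statement=true, issue_warning=true, notify_voucher=true, quarantine_contract=false, reject_checklist=true, validate_minutes=true, withhold_ledger=false); no atom is both obligatory and forbidden, so the set is consistent.

Consistent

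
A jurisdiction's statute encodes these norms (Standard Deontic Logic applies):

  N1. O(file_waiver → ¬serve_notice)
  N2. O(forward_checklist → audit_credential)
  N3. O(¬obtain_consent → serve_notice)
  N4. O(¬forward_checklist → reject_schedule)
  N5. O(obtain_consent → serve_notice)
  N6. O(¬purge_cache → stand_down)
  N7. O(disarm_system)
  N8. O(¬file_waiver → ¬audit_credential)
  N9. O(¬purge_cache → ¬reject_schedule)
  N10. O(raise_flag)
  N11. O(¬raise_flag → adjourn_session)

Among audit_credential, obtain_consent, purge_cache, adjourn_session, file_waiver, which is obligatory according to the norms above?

purge_cache

Premises 3 and 5 cover both cases: O(¬obtain_consent → serve_notice) and O(obtain_consent → serve_notice). Since ¬obtain_consent ∨ obtain_consent is a tautology, O(serve_notice) follows.
Premise 1, O(file_waiver → ¬serve_notice), contraposes to O(serve_notice → ¬file_waiver); with O(serve_notice) we get O(¬file_waiver).
With premise 8, O(¬file_waiver → ¬audit_credential), the K-axiom yields O(¬audit_credential).
Premise 2, O(forward_checklist → audit_credential), contraposes to O(¬audit_credential → ¬forward_checklist); with O(¬audit_credential) we get O(¬forward_checklist).
With premise 4, O(¬forward_checklist → reject_schedule), the K-axiom yields O(reject_schedule).
The contrapositive of premise 9 (O(¬purge_cache → ¬reject_schedule)) is O(reject_schedule → purge_cache), and O(reject_schedule) is already established, so O(purge_cache).
So O(purge_cache) holds — purge_cache is obligatory. None of the other listed options is made obligatory by any chain of premises.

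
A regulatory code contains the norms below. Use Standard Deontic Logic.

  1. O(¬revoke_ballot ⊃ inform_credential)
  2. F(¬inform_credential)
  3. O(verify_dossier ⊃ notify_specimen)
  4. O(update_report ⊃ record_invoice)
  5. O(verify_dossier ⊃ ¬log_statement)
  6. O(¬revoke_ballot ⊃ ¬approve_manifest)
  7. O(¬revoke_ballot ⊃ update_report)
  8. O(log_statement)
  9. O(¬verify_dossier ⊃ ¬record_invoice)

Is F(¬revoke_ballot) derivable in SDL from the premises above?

Yes

From premise 8 we have O(log_statement).
The contrapositive of premise 5 (O(verify_dossier ⊃ ¬log_statement)) is O(log_statement ⊃ ¬verify_dossier), and O(log_statement) is already established, so O(¬verify_dossier).
From O(¬verify_dossier) and premise 9, O(¬verify_dossier ⊃ ¬record_invoice), we obtain O(¬record_invoice).
Premise 4, O(update_report ⊃ record_invoice), contraposes to O(¬record_invoice ⊃ ¬update_report); with O(¬record_invoice) we get O(¬update_report).
Premise 7, O(¬revoke_ballot ⊃ update_report), contraposes to O(¬update_report ⊃ revoke_ballot); with O(¬update_report) we get O(revoke_ballot).
Premises 1, 2, 3, 6 do not contribute to this derivation.
So O(revoke_ballot) holds, i.e. F(¬revoke_ballot). The claim follows.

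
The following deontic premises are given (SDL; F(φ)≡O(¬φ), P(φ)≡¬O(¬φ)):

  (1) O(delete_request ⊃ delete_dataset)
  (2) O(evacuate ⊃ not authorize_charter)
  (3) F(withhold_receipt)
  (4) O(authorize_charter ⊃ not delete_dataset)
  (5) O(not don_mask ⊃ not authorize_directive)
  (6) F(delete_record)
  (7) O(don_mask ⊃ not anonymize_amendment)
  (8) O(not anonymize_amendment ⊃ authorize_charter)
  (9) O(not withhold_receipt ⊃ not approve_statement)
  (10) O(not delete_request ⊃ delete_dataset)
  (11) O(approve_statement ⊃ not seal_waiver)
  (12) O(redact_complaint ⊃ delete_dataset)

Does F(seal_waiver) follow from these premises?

Premise 11 is O(approve_statement ⊃ not seal_waiver), but O(approve_statement) is not derivable from the premises, so it does not yield O(not seal_waiver).
No other premise forces O(not seal_waiver). An ideal world satisfying every premise can still have seal_waiver true, so F(seal_waiver) is not derivable.

No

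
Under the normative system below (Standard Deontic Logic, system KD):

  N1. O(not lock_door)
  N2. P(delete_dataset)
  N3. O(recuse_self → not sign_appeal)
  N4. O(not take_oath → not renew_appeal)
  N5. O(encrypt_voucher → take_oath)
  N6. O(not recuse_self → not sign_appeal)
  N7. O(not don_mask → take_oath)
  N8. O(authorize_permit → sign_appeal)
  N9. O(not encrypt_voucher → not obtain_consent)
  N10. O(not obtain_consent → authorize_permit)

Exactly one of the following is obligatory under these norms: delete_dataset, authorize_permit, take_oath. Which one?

take_oath

Premises 3 and 6 are O(recuse_self → not sign_appeal) and O(not recuse_self → not sign_appeal); every ideal world satisfies recuse_self or not recuse_self, so in either case not sign_appeal holds — hence O(not sign_appeal).
The contrapositive of premise 8 (O(authorize_permit → sign_appeal)) is O(not sign_appeal → not authorize_permit), and O(not sign_appeal) is already established, so O(not authorize_permit).
Premise 10, O(not obtain_consent → authorize_permit), contraposes to O(not authorize_permit → obtain_consent); with O(not authorize_permit) we get O(obtain_consent).
Premise 9, O(not encrypt_voucher → not obtain_consent), contraposes to O(obtain_consent → encrypt_voucher); with O(obtain_consent) we get O(encrypt_voucher).
From O(encrypt_voucher) and premise 5, O(encrypt_voucher → take_oath), we obtain O(take_oath).
So O(take_oath) holds — take_oath is obligatory. None of the other listed options is made obligatory by any chain of premises.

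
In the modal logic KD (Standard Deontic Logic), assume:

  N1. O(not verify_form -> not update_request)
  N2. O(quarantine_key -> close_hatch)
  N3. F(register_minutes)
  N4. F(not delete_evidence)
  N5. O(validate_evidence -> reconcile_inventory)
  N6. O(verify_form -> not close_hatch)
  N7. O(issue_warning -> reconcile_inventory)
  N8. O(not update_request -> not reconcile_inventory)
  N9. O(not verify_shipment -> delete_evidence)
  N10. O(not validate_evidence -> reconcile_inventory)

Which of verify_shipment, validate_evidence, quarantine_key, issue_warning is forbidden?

quarantine_key

By case analysis on not validate_evidence: premise 10 gives O(not validate_evidence -> reconcile_inventory) and premise 5 gives O(validate_evidence -> reconcile_inventory), so O(reconcile_inventory) either way.
Premise 8, O(not update_request -> not reconcile_inventory), contraposes to O(reconcile_inventory -> update_request); with O(reconcile_inventory) we get O(update_request).
Premise 1, O(not verify_form -> not update_request), contraposes to O(update_request -> verify_form); with O(update_request) we get O(verify_form).
From O(verify_form) and premise 6, O(verify_form -> not close_hatch), we obtain O(not close_hatch).
The contrapositive of premise 2 (O(quarantine_key -> close_hatch)) is O(not close_hatch -> not quarantine_key), and O(not close_hatch) is already established, so O(not quarantine_key).
So O(not quarantine_key) holds, i.e. quarantine_key is forbidden. None of the other listed options is forbidden under the premises.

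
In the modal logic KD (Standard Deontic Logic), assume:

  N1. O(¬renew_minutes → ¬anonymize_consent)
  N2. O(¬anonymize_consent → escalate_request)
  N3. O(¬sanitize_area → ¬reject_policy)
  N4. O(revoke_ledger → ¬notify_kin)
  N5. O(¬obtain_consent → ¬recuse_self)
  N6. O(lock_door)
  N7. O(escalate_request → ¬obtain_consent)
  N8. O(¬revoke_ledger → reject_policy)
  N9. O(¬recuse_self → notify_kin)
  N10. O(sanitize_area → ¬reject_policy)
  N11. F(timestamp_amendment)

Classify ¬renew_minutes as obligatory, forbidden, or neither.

Forbidden

Premises 10 and 3 are O(sanitize_area → ¬reject_policy) and O(¬sanitize_area → ¬reject_policy); every ideal world satisfies sanitize_area or ¬sanitize_area, so in either case ¬reject_policy holds — hence O(¬reject_policy).
Premise 8 is O(¬revoke_ledger → reject_policy); contrapositively O(¬reject_policy → revoke_ledger). Since O(¬reject_policy) holds, K gives O(revoke_ledger).
Premise 4 is O(revoke_ledger → ¬notify_kin); since O(revoke_ledger), deontic closure gives O(¬notify_kin).
Premise 9, O(¬recuse_self → notify_kin), contraposes to O(¬notify_kin → recuse_self); with O(¬notify_kin) we get O(recuse_self).
Premise 5, O(¬obtain_consent → ¬recuse_self), contraposes to O(recuse_self → obtain_consent); with O(recuse_self) we get O(obtain_consent).
Premise 7, O(escalate_request → ¬obtain_consent), contraposes to O(obtain_consent → ¬escalate_request); with O(obtain_consent) we get O(¬escalate_request).
The contrapositive of premise 2 (O(¬anonymize_consent → escalate_request)) is O(¬escalate_request → anonymize_consent), and O(¬escalate_request) is already established, so O(anonymize_consent).
Premise 1 is O(¬renew_minutes → ¬anonymize_consent); contrapositively O(anonymize_consent → renew_minutes). Since O(anonymize_consent) holds, K gives O(renew_minutes).
Premises 6, 11 do not contribute to this derivation.
Thus O(renew_minutes), which is F(¬renew_minutes): ¬renew_minutes is forbidden.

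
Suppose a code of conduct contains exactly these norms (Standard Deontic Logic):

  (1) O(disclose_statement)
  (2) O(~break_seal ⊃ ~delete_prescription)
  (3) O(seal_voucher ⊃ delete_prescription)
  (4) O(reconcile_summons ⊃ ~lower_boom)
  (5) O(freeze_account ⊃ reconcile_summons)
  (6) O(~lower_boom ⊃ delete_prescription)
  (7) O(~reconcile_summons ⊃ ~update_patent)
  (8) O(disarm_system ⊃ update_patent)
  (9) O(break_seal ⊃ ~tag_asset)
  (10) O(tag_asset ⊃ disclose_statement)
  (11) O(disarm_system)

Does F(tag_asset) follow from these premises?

Yes

Premise 11 states O(disarm_system) outright.
Premise 8 is O(disarm_system ⊃ update_patent); since O(disarm_system), deontic closure gives O(update_patent).
Premise 7 is O(~reconcile_summons ⊃ ~update_patent); contrapositively O(update_patent ⊃ reconcile_summons). Since O(update_patent) holds, K gives O(reconcile_summons).
With premise 4, O(reconcile_summons ⊃ ~lower_boom), the K-axiom yields O(~lower_boom).
From O(~lower_boom) and premise 6, O(~lower_boom ⊃ delete_prescription), we obtain O(delete_prescription).
Premise 2, O(~break_seal ⊃ ~delete_prescription), contraposes to O(delete_prescription ⊃ break_seal); with O(delete_prescription) we get O(break_seal).
With premise 9, O(break_seal ⊃ ~tag_asset), the K-axiom yields O(~tag_asset).
Premises 1, 3, 5, 10 do not contribute to this derivation.
So O(~tag_asset) holds, i.e. F(tag_asset). The claim follows.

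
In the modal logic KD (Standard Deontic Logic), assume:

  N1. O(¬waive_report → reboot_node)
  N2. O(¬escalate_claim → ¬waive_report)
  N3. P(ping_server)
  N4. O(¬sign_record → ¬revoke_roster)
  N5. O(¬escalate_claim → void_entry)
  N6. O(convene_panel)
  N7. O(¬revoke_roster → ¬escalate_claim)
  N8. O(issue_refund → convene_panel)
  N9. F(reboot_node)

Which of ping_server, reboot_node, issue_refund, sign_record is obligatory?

sign_record

Premise 9 is F(reboot_node), i.e. O(¬reboot_node).
The contrapositive of premise 1 (O(¬waive_report → reboot_node)) is O(¬reboot_node → waive_report), and O(¬reboot_node) is already established, so O(waive_report).
The contrapositive of premise 2 (O(¬escalate_claim → ¬waive_report)) is O(waive_report → escalate_claim), and O(waive_report) is already established, so O(escalate_claim).
Premise 7 is O(¬revoke_roster → ¬escalate_claim); contrapositively O(escalate_claim → revoke_roster). Since O(escalate_claim) holds, K gives O(revoke_roster).
Premise 4, O(¬sign_record → ¬revoke_roster), contraposes to O(revoke_roster → sign_record); with O(revoke_roster) we get O(sign_record).
So O(sign_record) holds — sign_record is obligatory. None of the other listed options is made obligatory by any chain of premises.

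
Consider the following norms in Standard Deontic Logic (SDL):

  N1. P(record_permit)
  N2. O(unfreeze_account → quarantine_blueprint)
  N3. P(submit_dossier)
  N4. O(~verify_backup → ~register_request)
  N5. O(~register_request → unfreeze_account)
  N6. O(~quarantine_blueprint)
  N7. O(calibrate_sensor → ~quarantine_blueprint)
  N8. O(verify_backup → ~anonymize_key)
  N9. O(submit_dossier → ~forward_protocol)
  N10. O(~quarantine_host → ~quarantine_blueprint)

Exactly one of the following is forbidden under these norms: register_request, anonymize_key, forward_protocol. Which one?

anonymize_key

Premise 6 states O(~quarantine_blueprint) outright.
Premise 2, O(unfreeze_account → quarantine_blueprint), contraposes to O(~quarantine_blueprint → ~unfreeze_account); with O(~quarantine_blueprint) we get O(~unfreeze_account).
Premise 5, O(~register_request → unfreeze_account), contraposes to O(~unfreeze_account → register_request); with O(~unfreeze_account) we get O(register_request).
Premise 4, O(~verify_backup → ~register_request), contraposes to O(register_request → verify_backup); with O(register_request) we get O(verify_backup).
From O(verify_backup) and premise 8, O(verify_backup → ~anonymize_key), we obtain O(~anonymize_key).
So O(~anonymize_key) holds, i.e. anonymize_key is forbidden. None of the other listed options is forbidden under the premises.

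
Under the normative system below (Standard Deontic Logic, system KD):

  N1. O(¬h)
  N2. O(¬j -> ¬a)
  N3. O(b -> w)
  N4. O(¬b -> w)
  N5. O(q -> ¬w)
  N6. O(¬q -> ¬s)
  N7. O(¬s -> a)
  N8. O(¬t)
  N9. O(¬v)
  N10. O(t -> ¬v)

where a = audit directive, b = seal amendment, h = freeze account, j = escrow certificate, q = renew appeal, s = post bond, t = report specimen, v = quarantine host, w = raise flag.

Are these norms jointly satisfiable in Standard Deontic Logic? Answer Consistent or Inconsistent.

Consistent

Premise 10 is O(t -> ¬v); even if O(¬v) held, inferring O(t) would be affirming the consequent — invalid.
So O(t) is not derivable, and the apparent clash with O(¬t) does not arise.
A world satisfying every obligation exists (e.g. a=true, b=false, h=false, j=true, q=false, s=false, t=false, v=false, w=true); no atom is both obligatory and forbidden, so the set is consistent.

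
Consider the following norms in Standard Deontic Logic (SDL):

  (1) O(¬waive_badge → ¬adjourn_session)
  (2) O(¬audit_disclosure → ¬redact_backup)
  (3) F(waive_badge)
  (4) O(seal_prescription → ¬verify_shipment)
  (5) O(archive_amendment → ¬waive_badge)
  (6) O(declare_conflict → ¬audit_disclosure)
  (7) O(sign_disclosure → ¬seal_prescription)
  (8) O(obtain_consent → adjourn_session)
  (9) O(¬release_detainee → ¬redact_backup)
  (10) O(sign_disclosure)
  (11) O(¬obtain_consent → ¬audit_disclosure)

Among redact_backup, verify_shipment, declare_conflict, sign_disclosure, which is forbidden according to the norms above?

redact_backup

Premise 3, F(waive_badge), is equivalent to O(¬waive_badge).
With premise 1, O(¬waive_badge → ¬adjourn_session), the K-axiom yields O(¬adjourn_session).
Premise 8, O(obtain_consent → adjourn_session), contraposes to O(¬adjourn_session → ¬obtain_consent); with O(¬adjourn_session) we get O(¬obtain_consent).
Premise 11 is O(¬obtain_consent → ¬audit_disclosure); since O(¬obtain_consent), deontic closure gives O(¬audit_disclosure).
With premise 2, O(¬audit_disclosure → ¬redact_backup), the K-axiom yields O(¬redact_backup).
So O(¬redact_backup) holds, i.e. redact_backup is forbidden. None of the other listed options is forbidden under the premises.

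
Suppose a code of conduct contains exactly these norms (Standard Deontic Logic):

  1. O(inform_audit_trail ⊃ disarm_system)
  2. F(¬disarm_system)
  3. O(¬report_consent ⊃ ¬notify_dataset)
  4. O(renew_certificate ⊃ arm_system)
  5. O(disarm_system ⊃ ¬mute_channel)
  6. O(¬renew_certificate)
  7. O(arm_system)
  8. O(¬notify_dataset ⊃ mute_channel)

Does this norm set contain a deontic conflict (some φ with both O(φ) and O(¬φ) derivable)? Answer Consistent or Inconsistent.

Premise 4 is O(renew_certificate ⊃ arm_system); even if O(arm_system) held, inferring O(renew_certificate) would be affirming the consequent — invalid.
So O(renew_certificate) is not derivable, and the apparent clash with O(¬renew_certificate) does not arise.
A world satisfying every obligation exists (e.g. arm_system=true, disarm_system=true, inform_audit_trail=false, mute_channel=false, notify_dataset=true, renew_certificate=false, report_consent=true); no atom is both obligatory and forbidden, so the set is consistent.

Consistent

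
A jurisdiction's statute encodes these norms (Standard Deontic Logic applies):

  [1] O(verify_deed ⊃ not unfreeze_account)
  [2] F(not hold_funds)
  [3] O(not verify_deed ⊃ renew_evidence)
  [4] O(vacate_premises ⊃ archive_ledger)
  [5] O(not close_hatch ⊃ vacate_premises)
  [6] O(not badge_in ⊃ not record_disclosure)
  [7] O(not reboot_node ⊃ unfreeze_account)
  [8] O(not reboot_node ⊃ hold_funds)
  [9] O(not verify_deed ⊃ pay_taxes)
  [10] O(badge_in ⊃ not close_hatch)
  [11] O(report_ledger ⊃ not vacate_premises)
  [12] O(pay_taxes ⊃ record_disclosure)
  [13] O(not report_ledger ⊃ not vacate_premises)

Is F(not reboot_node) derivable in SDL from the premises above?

Premises 13 and 11 cover both cases: O(not report_ledger ⊃ not vacate_premises) and O(report_ledger ⊃ not vacate_premises). Since not report_ledger ∨ report_ledger is a tautology, O(not vacate_premises) follows.
The contrapositive of premise 5 (O(not close_hatch ⊃ vacate_premises)) is O(not vacate_premises ⊃ close_hatch), and O(not vacate_premises) is already established, so O(close_hatch).
Premise 10 is O(badge_in ⊃ not close_hatch); contrapositively O(close_hatch ⊃ not badge_in). Since O(close_hatch) holds, K gives O(not badge_in).
From O(not badge_in) and premise 6, O(not badge_in ⊃ not record_disclosure), we obtain O(not record_disclosure).
Premise 12, O(pay_taxes ⊃ record_disclosure), contraposes to O(not record_disclosure ⊃ not pay_taxes); with O(not record_disclosure) we get O(not pay_taxes).
Premise 9, O(not verify_deed ⊃ pay_taxes), contraposes to O(not pay_taxes ⊃ verify_deed); with O(not pay_taxes) we get O(verify_deed).
With premise 1, O(verify_deed ⊃ not unfreeze_account), the K-axiom yields O(not unfreeze_account).
Premise 7, O(not reboot_node ⊃ unfreeze_account), contraposes to O(not unfreeze_account ⊃ reboot_node); with O(not unfreeze_account) we get O(reboot_node).
Premises 2, 3, 4, 8 do not contribute to this derivation.
So O(reboot_node) holds, i.e. F(not reboot_node). The claim follows.

Yes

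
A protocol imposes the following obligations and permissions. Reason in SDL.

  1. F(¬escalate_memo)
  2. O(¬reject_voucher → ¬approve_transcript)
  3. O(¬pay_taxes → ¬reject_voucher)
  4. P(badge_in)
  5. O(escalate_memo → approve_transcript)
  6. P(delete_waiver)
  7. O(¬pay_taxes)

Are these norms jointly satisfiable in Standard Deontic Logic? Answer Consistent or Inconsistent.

Inconsistent

Premise 1 is F(¬escalate_memo), i.e. O(escalate_memo).
From O(escalate_memo) and premise 5, O(escalate_memo → approve_transcript), we obtain O(approve_transcript).
Premise 2 is O(¬reject_voucher → ¬approve_transcript); contrapositively O(approve_transcript → reject_voucher). Since O(approve_transcript) holds, K gives O(reject_voucher).
The contrapositive of premise 3 (O(¬pay_taxes → ¬reject_voucher)) is O(reject_voucher → pay_taxes), and O(reject_voucher) is already established, so O(pay_taxes).
However, premise 7 gives O(¬pay_taxes).
We now have both O(pay_taxes) and O(¬pay_taxes) — pay_taxes is simultaneously obligatory and forbidden, violating the D-axiom.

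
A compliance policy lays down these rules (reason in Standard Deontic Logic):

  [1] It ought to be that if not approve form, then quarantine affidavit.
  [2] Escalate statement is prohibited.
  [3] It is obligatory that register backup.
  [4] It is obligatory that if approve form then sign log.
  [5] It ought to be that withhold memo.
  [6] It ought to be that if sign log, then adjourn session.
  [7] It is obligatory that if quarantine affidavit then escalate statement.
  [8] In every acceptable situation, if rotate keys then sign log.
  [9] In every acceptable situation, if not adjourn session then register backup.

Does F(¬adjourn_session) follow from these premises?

Yes

Premise 2, F(escalate_statement), is equivalent to O(¬escalate_statement).
The contrapositive of premise 7 (O(quarantine_affidavit → escalate_statement)) is O(¬escalate_statement → ¬quarantine_affidavit), and O(¬escalate_statement) is already established, so O(¬quarantine_affidavit).
The contrapositive of premise 1 (O(¬approve_form → quarantine_affidavit)) is O(¬quarantine_affidavit → approve_form), and O(¬quarantine_affidavit) is already established, so O(approve_form).
With premise 4, O(approve_form → sign_log), the K-axiom yields O(sign_log).
Applying K to premise 6 (O(sign_log → adjourn_session)) and O(sign_log) yields O(adjourn_session).
Premises 3, 5, 8, 9 do not contribute to this derivation.
So O(adjourn_session) holds, i.e. F(¬adjourn_session). The claim follows.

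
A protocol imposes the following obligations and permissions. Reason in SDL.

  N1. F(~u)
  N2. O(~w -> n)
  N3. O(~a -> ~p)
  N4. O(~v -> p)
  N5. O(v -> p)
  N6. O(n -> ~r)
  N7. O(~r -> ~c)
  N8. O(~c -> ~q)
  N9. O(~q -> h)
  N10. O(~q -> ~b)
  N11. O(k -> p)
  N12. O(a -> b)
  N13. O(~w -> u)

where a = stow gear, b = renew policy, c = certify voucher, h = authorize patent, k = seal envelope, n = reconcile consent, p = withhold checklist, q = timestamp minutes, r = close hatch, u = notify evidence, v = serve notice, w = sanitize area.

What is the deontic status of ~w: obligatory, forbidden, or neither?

Premises 4 and 5 are O(~v -> p) and O(v -> p); every ideal world satisfies ~v or v, so in either case p holds — hence O(p).
The contrapositive of premise 3 (O(~a -> ~p)) is O(p -> a), and O(p) is already established, so O(a).
Applying K to premise 12 (O(a -> b)) and O(a) yields O(b).
The contrapositive of premise 10 (O(~q -> ~b)) is O(b -> q), and O(b) is already established, so O(q).
Premise 8, O(~c -> ~q), contraposes to O(q -> c); with O(q) we get O(c).
The contrapositive of premise 7 (O(~r -> ~c)) is O(c -> r), and O(c) is already established, so O(r).
Premise 6 is O(n -> ~r); contrapositively O(r -> ~n). Since O(r) holds, K gives O(~n).
The contrapositive of premise 2 (O(~w -> n)) is O(~n -> w), and O(~n) is already established, so O(w).
Premises 1, 9, 11, 13 do not contribute to this derivation.
Thus O(w), which is F(~w): ~w is forbidden.

Forbidden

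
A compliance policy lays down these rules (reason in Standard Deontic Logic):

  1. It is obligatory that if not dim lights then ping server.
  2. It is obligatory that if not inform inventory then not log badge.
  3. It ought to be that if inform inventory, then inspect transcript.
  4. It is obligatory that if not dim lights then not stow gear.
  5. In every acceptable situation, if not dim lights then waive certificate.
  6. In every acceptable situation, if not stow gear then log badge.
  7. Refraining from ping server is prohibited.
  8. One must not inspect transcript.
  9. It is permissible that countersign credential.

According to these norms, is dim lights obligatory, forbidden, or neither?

Obligatory

Premise 8, F(inspect_transcript), is equivalent to O(¬inspect_transcript).
Premise 3 is O(inform_inventory → inspect_transcript); contrapositively O(¬inspect_transcript → ¬inform_inventory). Since O(¬inspect_transcript) holds, K gives O(¬inform_inventory).
With premise 2, O(¬inform_inventory → ¬log_badge), the K-axiom yields O(¬log_badge).
Premise 6, O(¬stow_gear → log_badge), contraposes to O(¬log_badge → stow_gear); with O(¬log_badge) we get O(stow_gear).
Premise 4, O(¬dim_lights → ¬stow_gear), contraposes to O(stow_gear → dim_lights); with O(stow_gear) we get O(dim_lights).
Premises 1, 5, 7, 9 do not contribute to this derivation.
Hence dim_lights is obligatory.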